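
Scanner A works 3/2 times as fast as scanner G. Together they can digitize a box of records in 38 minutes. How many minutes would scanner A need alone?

Let scanner G's rate be r; then scanner A's rate is (3/2)r, so together (3/2 + 1)r = (5/2)r = 1/38.
Thus r = 1/95 per minute.
Scanner G alone: 95 minutes; scanner A alone: 190/3 minutes.

190/3 minutes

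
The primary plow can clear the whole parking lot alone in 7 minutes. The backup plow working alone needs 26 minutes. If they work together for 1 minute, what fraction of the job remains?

Combined rate: 1/7 + 1/26 = (26 + 7)/182 = 33/182 per minute.
In 1 minute they complete 1·33/182 = 33/182 of the job.
So 149/182 remains.

149/182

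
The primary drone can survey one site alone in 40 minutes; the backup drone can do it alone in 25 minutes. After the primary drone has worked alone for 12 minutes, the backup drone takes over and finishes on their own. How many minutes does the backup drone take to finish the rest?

In 12 minutes the primary drone does 12/40 = 3/10 of the job, leaving 7/10.
The backup drone works at 1/25 per minute, so finishing takes 7/10 ÷ 1/25 = 35/2 minutes.

35/2 minutes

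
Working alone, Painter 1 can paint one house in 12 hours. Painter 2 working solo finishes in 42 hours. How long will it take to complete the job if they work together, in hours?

Combined rate: 1/12 + 1/42 = (7 + 2)/84 = 9/84 = 3/28 per hour.
Time = 1 ÷ (3/28) = 28/3 hours.

28/3 hours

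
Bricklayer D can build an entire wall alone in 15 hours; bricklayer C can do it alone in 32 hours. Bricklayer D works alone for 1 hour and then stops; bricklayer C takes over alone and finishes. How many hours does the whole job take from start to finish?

In 1 hour bricklayer D does 1/15 of the job, leaving 14/15.
Bricklayer C works at 1/32 per hour, so finishing takes 14/15 ÷ 1/32 = 448/15 hours.
Total time = 1 + 448/15 = 463/15 hours.

463/15 hours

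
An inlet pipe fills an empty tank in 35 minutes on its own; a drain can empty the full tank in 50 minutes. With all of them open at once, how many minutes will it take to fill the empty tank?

Net rate = 1/35 − 1/50 = (10 − 7)/350 = 3/350 per minute.
Filling time = 1 ÷ (3/350) = 350/3 minutes.

350/3 minutes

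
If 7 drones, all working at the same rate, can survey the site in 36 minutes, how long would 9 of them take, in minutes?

Total work is 7·36 = 252 drone-minutes.
With 9 drones: 252/9 = 28 minutes.

28 minutes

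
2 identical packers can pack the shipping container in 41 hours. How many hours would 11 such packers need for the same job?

Total work is 2·41 = 82 packer-hours.
With 11 packers: 82/11 hours.

82/11 hours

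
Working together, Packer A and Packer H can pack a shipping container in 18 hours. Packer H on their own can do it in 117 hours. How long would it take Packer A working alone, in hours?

234/11 hours

Combined rate is 1/18 per hour.
Known contribution: 1/117 per hour.
So Packer A's rate is 1/18 − 1/117 = 11/234, meaning 234/11 hours alone.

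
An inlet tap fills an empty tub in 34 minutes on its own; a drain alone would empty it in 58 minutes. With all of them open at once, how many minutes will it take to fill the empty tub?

493/6 minutes

Net rate = 1/34 − 1/58 = (29 − 17)/986 = 12/986 = 6/493 per minute.
Filling time = 1 ÷ (6/493) = 493/6 minutes.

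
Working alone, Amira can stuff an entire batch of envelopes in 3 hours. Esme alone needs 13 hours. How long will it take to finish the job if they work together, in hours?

39/16 hours

Combined rate: 1/3 + 1/13 = (13 + 3)/39 = 16/39 per hour.
Time = 1 ÷ (16/39) = 39/16 hours.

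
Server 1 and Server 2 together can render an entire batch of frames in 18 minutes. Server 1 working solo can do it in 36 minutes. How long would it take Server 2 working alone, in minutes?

Combined rate is 1/18 per minute.
Known contribution: 1/36 per minute.
So Server 2's rate is 1/18 − 1/36 = 1/36, meaning 36 minutes alone.

36 minutes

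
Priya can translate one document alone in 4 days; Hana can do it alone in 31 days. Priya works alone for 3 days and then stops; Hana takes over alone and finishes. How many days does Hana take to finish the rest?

31/4 days

In 3 days Priya does 3/4 of the job, leaving 1/4.
Hana works at 1/31 per day, so finishing takes 1/4 ÷ 1/31 = 31/4 days.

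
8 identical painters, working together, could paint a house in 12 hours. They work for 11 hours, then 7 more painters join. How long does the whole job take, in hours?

173/15 hours

One painter does 1/96 of the job per hour.
After 11 hours with 8 painters, 11/12 is done (1/12 left).
With 15 painters the rate is 15/96 = 5/32, so the rest takes 1/12 ÷ 5/32 = 8/15 hours.
Total = 11 + 8/15 = 173/15 hours.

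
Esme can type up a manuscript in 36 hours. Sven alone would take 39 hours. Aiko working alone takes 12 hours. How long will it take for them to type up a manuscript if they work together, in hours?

117/16 hours

Combined rate: 1/36 + 1/39 + 1/12 = (13 + 12 + 39)/468 = 64/468 = 16/117 per hour.
Time = 1 ÷ (16/117) = 117/16 hours.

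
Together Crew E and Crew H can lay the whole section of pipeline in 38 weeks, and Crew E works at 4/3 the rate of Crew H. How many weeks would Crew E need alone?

133/2 weeks

Let Crew H's rate be r; then Crew E's rate is (4/3)r, so together (4/3 + 1)r = (7/3)r = 1/38.
Thus r = 3/266 per week.
Crew H alone: 266/3 weeks; Crew E alone: 133/2 weeks.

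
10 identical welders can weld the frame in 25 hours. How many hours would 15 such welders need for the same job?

50/3 hours

Total work is 10·25 = 250 welder-hours.
With 15 welders: 250/15 = 50/3 hours.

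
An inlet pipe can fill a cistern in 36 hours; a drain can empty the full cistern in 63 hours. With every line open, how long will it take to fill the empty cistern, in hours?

84 hours

Net rate = 1/36 − 1/63 = (7 − 4)/252 = 3/252 = 1/84 per hour.
Filling time = 1 ÷ (1/84) = 84 hours.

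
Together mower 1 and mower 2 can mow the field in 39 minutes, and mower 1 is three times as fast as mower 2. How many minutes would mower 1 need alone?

Let mower 2's rate be r; then mower 1's rate is 3r, so together (3 + 1)r = 4r = 1/39.
Thus r = 1/156 per minute.
Mower 2 alone: 156 minutes; mower 1 alone: 52 minutes.

52 minutes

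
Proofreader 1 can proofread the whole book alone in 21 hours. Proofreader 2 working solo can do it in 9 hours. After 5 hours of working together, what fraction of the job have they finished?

Combined rate: 1/21 + 1/9 = (3 + 7)/63 = 10/63 per hour.
In 5 hours they complete 5·10/63 = 50/63 of the job.

50/63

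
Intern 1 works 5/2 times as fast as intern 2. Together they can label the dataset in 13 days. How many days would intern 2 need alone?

91/2 days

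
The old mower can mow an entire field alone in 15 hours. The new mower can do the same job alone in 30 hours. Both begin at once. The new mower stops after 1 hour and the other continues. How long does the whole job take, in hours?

29/2 hours

In the first 1 hour the combined rate is 1/10, so 1/10 of the job is done, leaving 9/10.
After the new mower leaves the rate is 1/15 per hour; the remaining 9/10 takes 27/2 hours.
Total = 1 + 27/2 = 29/2 hours.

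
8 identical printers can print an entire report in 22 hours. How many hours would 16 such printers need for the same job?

Total work is 8·22 = 176 printer-hours.
With 16 printers: 176/16 = 11 hours.

11 hours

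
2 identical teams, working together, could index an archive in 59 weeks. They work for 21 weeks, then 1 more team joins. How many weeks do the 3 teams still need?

One team does 1/118 of the job per week.
After 21 weeks with 2 teams, 21/59 is done (38/59 left).
With 3 teams the rate is 3/118, so the rest takes 38/59 ÷ 3/118 = 76/3 weeks.

76/3 weeks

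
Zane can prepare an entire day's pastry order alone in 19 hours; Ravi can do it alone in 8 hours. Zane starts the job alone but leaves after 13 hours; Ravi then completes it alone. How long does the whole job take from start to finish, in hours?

In 13 hours Zane does 13/19 of the job, leaving 6/19.
Ravi works at 1/8 per hour, so finishing takes 6/19 ÷ 1/8 = 48/19 hours.
Total time = 13 + 48/19 = 295/19 hours.

295/19 hours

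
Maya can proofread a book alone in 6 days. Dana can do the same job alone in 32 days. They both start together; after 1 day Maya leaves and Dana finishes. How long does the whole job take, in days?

80/3 days

In the first 1 day the combined rate is 19/96, so 19/96 of the job is done, leaving 77/96.
After Maya leaves the rate is 1/32 per day; the remaining 77/96 takes 77/3 days.
Total = 1 + 77/3 = 80/3 days.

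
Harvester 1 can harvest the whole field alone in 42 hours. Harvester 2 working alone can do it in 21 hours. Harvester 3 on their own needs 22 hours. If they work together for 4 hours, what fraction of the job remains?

41/77

Combined rate: 1/42 + 1/21 + 1/22 = (11 + 22 + 21)/462 = 54/462 = 9/77 per hour.
In 4 hours they complete 4·9/77 = 36/77 of the job.
So 41/77 remains.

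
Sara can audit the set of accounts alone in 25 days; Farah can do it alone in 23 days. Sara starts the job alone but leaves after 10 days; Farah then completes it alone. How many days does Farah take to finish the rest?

69/5 days

In 10 days Sara does 10/25 = 2/5 of the job, leaving 3/5.
Farah works at 1/23 per day, so finishing takes 3/5 ÷ 1/23 = 69/5 days.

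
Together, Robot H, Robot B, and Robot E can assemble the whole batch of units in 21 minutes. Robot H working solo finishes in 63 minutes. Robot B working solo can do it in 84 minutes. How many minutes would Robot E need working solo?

Combined rate is 1/21 per minute.
Known contribution: 1/63 + 1/84 = (4 + 3)/252 = 7/252 = 1/36 per minute.
So Robot E's rate is 1/21 − 1/36 = 5/252, meaning 252/5 minutes alone.

252/5 minutes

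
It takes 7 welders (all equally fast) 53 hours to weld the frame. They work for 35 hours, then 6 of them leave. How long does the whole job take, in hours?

One welder does 1/371 of the job per hour.
After 35 hours with 7 welders, 35/53 is done (18/53 left).
With 1 welder the rate is 1/371, so the rest takes 18/53 ÷ 1/371 = 126 hours.
Total = 35 + 126 = 161 hours.

161 hours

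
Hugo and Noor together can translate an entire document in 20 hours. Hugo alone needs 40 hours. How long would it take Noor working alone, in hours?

40 hours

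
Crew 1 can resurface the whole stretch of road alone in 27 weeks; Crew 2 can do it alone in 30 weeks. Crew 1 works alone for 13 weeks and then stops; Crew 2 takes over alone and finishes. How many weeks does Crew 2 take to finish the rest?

140/9 weeks

In 13 weeks Crew 1 does 13/27 of the job, leaving 14/27.
Crew 2 works at 1/30 per week, so finishing takes 14/27 ÷ 1/30 = 140/9 weeks.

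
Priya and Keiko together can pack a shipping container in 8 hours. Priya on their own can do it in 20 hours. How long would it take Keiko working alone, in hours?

Combined rate is 1/8 per hour.
Known contribution: 1/20 per hour.
So Keiko's rate is 1/8 − 1/20 = 3/40, meaning 40/3 hours alone.

40/3 hours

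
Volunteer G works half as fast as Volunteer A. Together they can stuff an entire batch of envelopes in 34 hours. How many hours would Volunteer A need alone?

Let Volunteer A's rate be r; then Volunteer G's rate is (1/2)r, so together (1/2 + 1)r = (3/2)r = 1/34.
Thus r = 1/51 per hour.
Volunteer A alone: 51 hours; Volunteer G alone: 102 hours.

51 hours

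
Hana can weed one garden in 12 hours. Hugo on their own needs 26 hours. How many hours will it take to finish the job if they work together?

156/19 hours

Combined rate: 1/12 + 1/26 = (13 + 6)/156 = 19/156 per hour.
Time = 1 ÷ (19/156) = 156/19 hours.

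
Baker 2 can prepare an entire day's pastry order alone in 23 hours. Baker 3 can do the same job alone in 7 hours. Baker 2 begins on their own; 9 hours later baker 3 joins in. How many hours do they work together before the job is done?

49/15 hours

In the first 9 hours baker 2 alone does 9/23 of the job, leaving 14/23.
Once everyone is working, combined rate: 1/23 + 1/7 = (7 + 23)/161 = 30/161 per hour.
Remaining 14/23 at 30/161 per hour takes 49/15 hours.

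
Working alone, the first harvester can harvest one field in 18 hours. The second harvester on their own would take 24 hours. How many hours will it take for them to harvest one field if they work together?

With two workers the combined time is the product over the sum: 18·24/(18+24) = 432/42 = 72/7 hours.

72/7 hours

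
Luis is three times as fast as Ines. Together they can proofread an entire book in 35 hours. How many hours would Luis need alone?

140/3 hours

Let Ines's rate be r; then Luis's rate is 3r, so together (3 + 1)r = 4r = 1/35.
Thus r = 1/140 per hour.
Ines alone: 140 hours; Luis alone: 140/3 hours.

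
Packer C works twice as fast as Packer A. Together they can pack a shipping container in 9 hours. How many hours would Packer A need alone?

Let Packer A's rate be r; then Packer C's rate is 2r, so together (2 + 1)r = 3r = 1/9.
Thus r = 1/27 per hour.
Packer A alone: 27 hours; Packer C alone: 27/2 hours.

27 hours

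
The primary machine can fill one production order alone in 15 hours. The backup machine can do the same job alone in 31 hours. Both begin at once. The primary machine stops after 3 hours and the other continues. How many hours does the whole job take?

In the first 3 hours the combined rate is 46/465, so 46/155 of the job is done, leaving 109/155.
After the primary machine leaves the rate is 1/31 per hour; the remaining 109/155 takes 109/5 hours.
Total = 3 + 109/5 = 124/5 hours.

124/5 hours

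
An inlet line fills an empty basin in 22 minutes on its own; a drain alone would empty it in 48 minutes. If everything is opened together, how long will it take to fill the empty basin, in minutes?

Net rate = 1/22 − 1/48 = (24 − 11)/528 = 13/528 per minute.
Filling time = 1 ÷ (13/528) = 528/13 minutes.

528/13 minutes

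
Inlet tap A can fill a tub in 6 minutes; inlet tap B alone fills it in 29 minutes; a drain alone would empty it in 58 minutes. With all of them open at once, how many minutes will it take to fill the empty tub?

Net rate = 1/6 + 1/29 − 1/58 = (29 + 6 − 3)/174 = 32/174 = 16/87 per minute.
Filling time = 1 ÷ (16/87) = 87/16 minutes.

87/16 minutes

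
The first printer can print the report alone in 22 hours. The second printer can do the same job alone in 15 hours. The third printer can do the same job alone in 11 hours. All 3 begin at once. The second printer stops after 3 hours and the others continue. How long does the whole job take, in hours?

In the first 3 hours the combined rate is 67/330, so 67/110 of the job is done, leaving 43/110.
After the second printer leaves the rate is 3/22 per hour; the remaining 43/110 takes 43/15 hours.
Total = 3 + 43/15 = 88/15 hours.

88/15 hours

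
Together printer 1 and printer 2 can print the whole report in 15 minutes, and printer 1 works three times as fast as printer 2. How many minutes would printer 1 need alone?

20 minutes

Let printer 2's rate be r; then printer 1's rate is 3r, so together (3 + 1)r = 4r = 1/15.
Thus r = 1/60 per minute.
Printer 2 alone: 60 minutes; printer 1 alone: 20 minutes.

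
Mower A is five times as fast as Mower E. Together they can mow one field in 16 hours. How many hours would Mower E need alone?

Let Mower E's rate be r; then Mower A's rate is 5r, so together (5 + 1)r = 6r = 1/16.
Thus r = 1/96 per hour.
Mower E alone: 96 hours; Mower A alone: 96/5 hours.

96 hours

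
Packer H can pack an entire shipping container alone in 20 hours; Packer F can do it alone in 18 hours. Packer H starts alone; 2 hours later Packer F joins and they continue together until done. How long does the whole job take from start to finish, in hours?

200/19 hours

In 2 hours Packer H does 2/20 = 1/10 of the job, leaving 9/10.
Packer H and Packer F together work at 19/180 per hour, so finishing takes 9/10 ÷ 19/180 = 162/19 hours.
Total time = 2 + 162/19 = 200/19 hours.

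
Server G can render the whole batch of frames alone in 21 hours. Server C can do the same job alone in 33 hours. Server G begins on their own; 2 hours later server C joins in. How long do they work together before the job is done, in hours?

209/18 hours

In the first 2 hours server G alone does 2/21 of the job, leaving 19/21.
Once everyone is working, combined rate: 1/21 + 1/33 = (11 + 7)/231 = 18/231 = 6/77 per hour.
Remaining 19/21 at 6/77 per hour takes 209/18 hours.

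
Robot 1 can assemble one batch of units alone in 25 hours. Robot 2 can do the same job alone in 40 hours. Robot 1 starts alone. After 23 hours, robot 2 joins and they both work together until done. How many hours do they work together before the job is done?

16/13 hours

In the first 23 hours robot 1 alone does 23/25 of the job, leaving 2/25.
Once everyone is working, combined rate: 1/25 + 1/40 = (8 + 5)/200 = 13/200 per hour.
Remaining 2/25 at 13/200 per hour takes 16/13 hours.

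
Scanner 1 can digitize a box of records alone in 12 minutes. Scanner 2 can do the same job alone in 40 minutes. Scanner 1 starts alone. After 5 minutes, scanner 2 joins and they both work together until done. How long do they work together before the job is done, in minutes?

70/13 minutes

In the first 5 minutes scanner 1 alone does 5/12 of the job, leaving 7/12.
Once everyone is working, combined rate: 1/12 + 1/40 = (10 + 3)/120 = 13/120 per minute.
Remaining 7/12 at 13/120 per minute takes 70/13 minutes.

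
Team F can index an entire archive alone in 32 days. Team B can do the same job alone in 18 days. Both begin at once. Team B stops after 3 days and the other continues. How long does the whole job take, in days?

80/3 days

In the first 3 days the combined rate is 25/288, so 25/96 of the job is done, leaving 71/96.
After team B leaves the rate is 1/32 per day; the remaining 71/96 takes 71/3 days.
Total = 3 + 71/3 = 80/3 days.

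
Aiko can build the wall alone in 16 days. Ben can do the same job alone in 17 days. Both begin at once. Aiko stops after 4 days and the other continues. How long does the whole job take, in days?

51/4 days

In the first 4 days the combined rate is 33/272, so 33/68 of the job is done, leaving 35/68.
After Aiko leaves the rate is 1/17 per day; the remaining 35/68 takes 35/4 days.
Total = 4 + 35/4 = 51/4 days.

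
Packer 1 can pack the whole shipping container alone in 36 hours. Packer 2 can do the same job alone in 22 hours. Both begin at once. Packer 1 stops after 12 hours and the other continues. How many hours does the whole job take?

44/3 hours

In the first 12 hours the combined rate is 29/396, so 29/33 of the job is done, leaving 4/33.
After packer 1 leaves the rate is 1/22 per hour; the remaining 4/33 takes 8/3 hours.
Total = 12 + 8/3 = 44/3 hours.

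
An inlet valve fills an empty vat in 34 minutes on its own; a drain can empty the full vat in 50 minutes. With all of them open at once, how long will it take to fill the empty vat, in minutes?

425/4 minutes

Net rate = 1/34 − 1/50 = (25 − 17)/850 = 8/850 = 4/425 per minute.
Filling time = 1 ÷ (4/425) = 425/4 minutes.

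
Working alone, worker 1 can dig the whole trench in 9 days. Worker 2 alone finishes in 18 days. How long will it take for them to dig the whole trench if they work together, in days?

6 days

With two workers the combined time is the product over the sum: 9·18/(9+18) = 162/27 = 6 days.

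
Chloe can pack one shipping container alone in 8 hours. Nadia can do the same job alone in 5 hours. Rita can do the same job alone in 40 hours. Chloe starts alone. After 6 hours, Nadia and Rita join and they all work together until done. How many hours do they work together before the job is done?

In the first 6 hours Chloe alone does 6/8 = 3/4 of the job, leaving 1/4.
Once everyone is working, combined rate: 1/8 + 1/5 + 1/40 = (5 + 8 + 1)/40 = 14/40 = 7/20 per hour.
Remaining 1/4 at 7/20 per hour takes 5/7 hours.

5/7 hours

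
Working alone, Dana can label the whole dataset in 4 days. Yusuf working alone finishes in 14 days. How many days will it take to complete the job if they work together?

Combined rate: 1/4 + 1/14 = (7 + 2)/28 = 9/28 per day.
Time = 1 ÷ (9/28) = 28/9 days.

28/9 days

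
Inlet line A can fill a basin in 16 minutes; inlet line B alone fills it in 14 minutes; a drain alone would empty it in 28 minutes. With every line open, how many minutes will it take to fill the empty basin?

112/11 minutes

Net rate = 1/16 + 1/14 − 1/28 = (7 + 8 − 4)/112 = 11/112 per minute.
Filling time = 1 ÷ (11/112) = 112/11 minutes.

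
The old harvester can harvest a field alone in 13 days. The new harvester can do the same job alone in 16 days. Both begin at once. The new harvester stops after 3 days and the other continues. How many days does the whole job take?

In the first 3 days the combined rate is 29/208, so 87/208 of the job is done, leaving 121/208.
After the new harvester leaves the rate is 1/13 per day; the remaining 121/208 takes 121/16 days.
Total = 3 + 121/16 = 169/16 days.

169/16 days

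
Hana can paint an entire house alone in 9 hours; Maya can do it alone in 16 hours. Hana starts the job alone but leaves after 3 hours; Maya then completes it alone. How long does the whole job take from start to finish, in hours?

In 3 hours Hana does 3/9 = 1/3 of the job, leaving 2/3.
Maya works at 1/16 per hour, so finishing takes 2/3 ÷ 1/16 = 32/3 hours.
Total time = 3 + 32/3 = 41/3 hours.

41/3 hours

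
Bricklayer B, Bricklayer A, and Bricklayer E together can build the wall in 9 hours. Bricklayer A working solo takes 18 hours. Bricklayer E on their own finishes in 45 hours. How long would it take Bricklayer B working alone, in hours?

30 hours

Combined rate is 1/9 per hour.
Known contribution: 1/18 + 1/45 = (5 + 2)/90 = 7/90 per hour.
So Bricklayer B's rate is 1/9 − 7/90 = 1/30, meaning 30 hours alone.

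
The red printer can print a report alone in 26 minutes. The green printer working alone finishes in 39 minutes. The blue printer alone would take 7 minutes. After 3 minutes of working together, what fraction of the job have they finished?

Combined rate: 1/26 + 1/39 + 1/7 = (21 + 14 + 78)/546 = 113/546 per minute.
In 3 minutes they complete 3·113/546 = 113/182 of the job.

113/182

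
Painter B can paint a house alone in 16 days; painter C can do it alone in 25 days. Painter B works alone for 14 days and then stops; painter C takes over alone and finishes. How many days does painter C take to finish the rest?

25/8 days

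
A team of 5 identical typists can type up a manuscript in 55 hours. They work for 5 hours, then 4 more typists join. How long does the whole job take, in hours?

295/9 hours

One typist does 1/275 of the job per hour.
After 5 hours with 5 typists, 1/11 is done (10/11 left).
With 9 typists the rate is 9/275, so the rest takes 10/11 ÷ 9/275 = 250/9 hours.
Total = 5 + 250/9 = 295/9 hours.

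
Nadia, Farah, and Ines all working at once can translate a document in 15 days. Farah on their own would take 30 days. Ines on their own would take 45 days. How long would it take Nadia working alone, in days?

Combined rate is 1/15 per day.
Known contribution: 1/30 + 1/45 = (3 + 2)/90 = 5/90 = 1/18 per day.
So Nadia's rate is 1/15 − 1/18 = 1/90, meaning 90 days alone.

90 days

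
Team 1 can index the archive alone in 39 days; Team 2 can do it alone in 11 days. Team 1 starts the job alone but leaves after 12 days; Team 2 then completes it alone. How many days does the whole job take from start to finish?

255/13 days

In 12 days Team 1 does 12/39 = 4/13 of the job, leaving 9/13.
Team 2 works at 1/11 per day, so finishing takes 9/13 ÷ 1/11 = 99/13 days.
Total time = 12 + 99/13 = 255/13 days.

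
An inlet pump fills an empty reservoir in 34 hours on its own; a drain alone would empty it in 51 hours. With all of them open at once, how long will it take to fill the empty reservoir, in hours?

102 hours

Net rate = 1/34 − 1/51 = (3 − 2)/102 = 1/102 per hour.
Filling time = 1 ÷ (1/102) = 102 hours.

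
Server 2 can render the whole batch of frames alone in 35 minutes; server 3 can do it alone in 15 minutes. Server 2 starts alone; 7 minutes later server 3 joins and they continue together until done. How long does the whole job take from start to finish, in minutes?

In 7 minutes server 2 does 7/35 = 1/5 of the job, leaving 4/5.
Server 2 and server 3 together work at 2/21 per minute, so finishing takes 4/5 ÷ 2/21 = 42/5 minutes.
Total time = 7 + 42/5 = 77/5 minutes.

77/5 minutes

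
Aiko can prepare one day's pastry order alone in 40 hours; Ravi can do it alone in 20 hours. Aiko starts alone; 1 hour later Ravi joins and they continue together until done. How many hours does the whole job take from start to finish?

14 hours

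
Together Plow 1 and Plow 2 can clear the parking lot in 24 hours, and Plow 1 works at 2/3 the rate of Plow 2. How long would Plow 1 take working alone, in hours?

60 hours

Let Plow 2's rate be r; then Plow 1's rate is (2/3)r, so together (2/3 + 1)r = (5/3)r = 1/24.
Thus r = 1/40 per hour.
Plow 2 alone: 40 hours; Plow 1 alone: 60 hours.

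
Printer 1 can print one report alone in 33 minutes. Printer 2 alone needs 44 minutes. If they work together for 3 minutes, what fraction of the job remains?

Combined rate: 1/33 + 1/44 = (4 + 3)/132 = 7/132 per minute.
In 3 minutes they complete 3·7/132 = 7/44 of the job.
So 37/44 remains.

37/44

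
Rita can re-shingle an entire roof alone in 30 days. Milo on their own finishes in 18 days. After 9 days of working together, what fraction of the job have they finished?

4/5

Combined rate: 1/30 + 1/18 = (3 + 5)/90 = 8/90 = 4/45 per day.
In 9 days they complete 9·4/45 = 4/5 of the job.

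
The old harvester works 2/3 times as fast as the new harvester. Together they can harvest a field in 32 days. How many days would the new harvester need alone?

160/3 days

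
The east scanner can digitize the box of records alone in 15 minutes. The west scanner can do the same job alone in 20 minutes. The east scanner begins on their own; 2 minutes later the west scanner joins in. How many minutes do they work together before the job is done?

52/7 minutes

In the first 2 minutes the east scanner alone does 2/15 of the job, leaving 13/15.
Once everyone is working, combined rate: 1/15 + 1/20 = (4 + 3)/60 = 7/60 per minute.
Remaining 13/15 at 7/60 per minute takes 52/7 minutes.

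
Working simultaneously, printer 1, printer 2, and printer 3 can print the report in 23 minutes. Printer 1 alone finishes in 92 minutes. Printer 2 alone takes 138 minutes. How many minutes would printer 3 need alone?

Combined rate is 1/23 per minute.
Known contribution: 1/92 + 1/138 = (3 + 2)/276 = 5/276 per minute.
So printer 3's rate is 1/23 − 5/276 = 7/276, meaning 276/7 minutes alone.

276/7 minutes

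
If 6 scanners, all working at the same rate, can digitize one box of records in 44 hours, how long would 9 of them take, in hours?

88/3 hours

Total work is 6·44 = 264 scanner-hours.
With 9 scanners: 264/9 = 88/3 hours.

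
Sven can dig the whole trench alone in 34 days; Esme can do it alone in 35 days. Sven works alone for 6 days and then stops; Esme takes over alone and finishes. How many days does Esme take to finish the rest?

490/17 days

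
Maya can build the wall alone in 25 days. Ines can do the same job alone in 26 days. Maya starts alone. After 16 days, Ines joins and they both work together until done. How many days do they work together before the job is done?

78/17 days

In the first 16 days Maya alone does 16/25 of the job, leaving 9/25.
Once everyone is working, combined rate: 1/25 + 1/26 = (26 + 25)/650 = 51/650 per day.
Remaining 9/25 at 51/650 per day takes 78/17 days.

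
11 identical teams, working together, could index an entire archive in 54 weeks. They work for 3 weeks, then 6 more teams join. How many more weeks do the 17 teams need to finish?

33 weeks

One team does 1/594 of the job per week.
After 3 weeks with 11 teams, 1/18 is done (17/18 left).
With 17 teams the rate is 17/594, so the rest takes 17/18 ÷ 17/594 = 33 weeks.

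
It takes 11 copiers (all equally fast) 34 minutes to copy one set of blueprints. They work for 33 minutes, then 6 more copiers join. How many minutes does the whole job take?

One copier does 1/374 of the job per minute.
After 33 minutes with 11 copiers, 33/34 is done (1/34 left).
With 17 copiers the rate is 17/374 = 1/22, so the rest takes 1/34 ÷ 1/22 = 11/17 minutes.
Total = 33 + 11/17 = 572/17 minutes.

572/17 minutes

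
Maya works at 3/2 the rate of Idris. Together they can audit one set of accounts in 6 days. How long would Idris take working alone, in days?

15 days

Let Idris's rate be r; then Maya's rate is (3/2)r, so together (3/2 + 1)r = (5/2)r = 1/6.
Thus r = 1/15 per day.
Idris alone: 15 days; Maya alone: 10 days.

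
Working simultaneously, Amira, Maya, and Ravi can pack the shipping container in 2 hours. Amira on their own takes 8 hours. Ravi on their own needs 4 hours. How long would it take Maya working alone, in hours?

Combined rate is 1/2 per hour.
Known contribution: 1/8 + 1/4 = (1 + 2)/8 = 3/8 per hour.
So Maya's rate is 1/2 − 3/8 = 1/8, meaning 8 hours alone.

8 hours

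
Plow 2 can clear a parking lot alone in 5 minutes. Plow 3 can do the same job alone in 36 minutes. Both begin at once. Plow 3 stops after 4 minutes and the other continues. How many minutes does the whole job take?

40/9 minutes

In the first 4 minutes the combined rate is 41/180, so 41/45 of the job is done, leaving 4/45.
After Plow 3 leaves the rate is 1/5 per minute; the remaining 4/45 takes 4/9 minutes.
Total = 4 + 4/9 = 40/9 minutes.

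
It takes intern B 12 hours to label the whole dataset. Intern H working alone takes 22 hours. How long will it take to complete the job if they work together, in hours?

132/17 hours

With two workers the combined time is the product over the sum: 12·22/(12+22) = 264/34 = 132/17 hours.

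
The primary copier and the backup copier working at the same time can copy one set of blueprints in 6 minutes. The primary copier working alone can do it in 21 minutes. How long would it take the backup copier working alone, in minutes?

42/5 minutes

Combined rate is 1/6 per minute.
Known contribution: 1/21 per minute.
So the backup copier's rate is 1/6 − 1/21 = 5/42, meaning 42/5 minutes alone.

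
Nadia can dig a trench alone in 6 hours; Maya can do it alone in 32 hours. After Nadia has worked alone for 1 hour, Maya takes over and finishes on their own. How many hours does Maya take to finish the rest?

In 1 hour Nadia does 1/6 of the job, leaving 5/6.
Maya works at 1/32 per hour, so finishing takes 5/6 ÷ 1/32 = 80/3 hours.

80/3 hours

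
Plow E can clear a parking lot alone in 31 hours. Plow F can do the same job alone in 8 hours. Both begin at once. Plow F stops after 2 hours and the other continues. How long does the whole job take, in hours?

93/4 hours

In the first 2 hours the combined rate is 39/248, so 39/124 of the job is done, leaving 85/124.
After Plow F leaves the rate is 1/31 per hour; the remaining 85/124 takes 85/4 hours.
Total = 2 + 85/4 = 93/4 hours.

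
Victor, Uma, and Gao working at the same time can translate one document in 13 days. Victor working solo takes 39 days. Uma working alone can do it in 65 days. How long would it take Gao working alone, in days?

195/7 days

Combined rate is 1/13 per day.
Known contribution: 1/39 + 1/65 = (5 + 3)/195 = 8/195 per day.
So Gao's rate is 1/13 − 8/195 = 7/195, meaning 195/7 days alone.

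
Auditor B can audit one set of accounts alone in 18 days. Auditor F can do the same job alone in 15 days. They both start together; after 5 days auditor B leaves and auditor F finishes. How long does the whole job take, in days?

65/6 days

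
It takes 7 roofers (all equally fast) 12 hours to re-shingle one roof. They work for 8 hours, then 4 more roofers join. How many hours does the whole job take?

One roofer does 1/84 of the job per hour.
After 8 hours with 7 roofers, 2/3 is done (1/3 left).
With 11 roofers the rate is 11/84, so the rest takes 1/3 ÷ 11/84 = 28/11 hours.
Total = 8 + 28/11 = 116/11 hours.

116/11 hours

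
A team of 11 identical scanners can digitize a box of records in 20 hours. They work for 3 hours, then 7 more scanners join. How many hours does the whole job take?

One scanner does 1/220 of the job per hour.
After 3 hours with 11 scanners, 3/20 is done (17/20 left).
With 18 scanners the rate is 18/220 = 9/110, so the rest takes 17/20 ÷ 9/110 = 187/18 hours.
Total = 3 + 187/18 = 241/18 hours.

241/18 hours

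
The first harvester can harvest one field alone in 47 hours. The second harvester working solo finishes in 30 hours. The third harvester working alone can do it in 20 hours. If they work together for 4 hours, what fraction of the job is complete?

59/141

Combined rate: 1/47 + 1/30 + 1/20 = (60 + 94 + 141)/2820 = 295/2820 = 59/564 per hour.
In 4 hours they complete 4·59/564 = 59/141 of the job.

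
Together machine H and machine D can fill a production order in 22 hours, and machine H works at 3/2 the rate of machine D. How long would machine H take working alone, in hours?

110/3 hours

Let machine D's rate be r; then machine H's rate is (3/2)r, so together (3/2 + 1)r = (5/2)r = 1/22.
Thus r = 1/55 per hour.
Machine D alone: 55 hours; machine H alone: 110/3 hours.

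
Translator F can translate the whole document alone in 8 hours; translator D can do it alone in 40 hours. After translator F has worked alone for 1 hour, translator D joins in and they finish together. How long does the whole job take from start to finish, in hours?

In 1 hour translator F does 1/8 of the job, leaving 7/8.
Translator F and translator D together work at 3/20 per hour, so finishing takes 7/8 ÷ 3/20 = 35/6 hours.
Total time = 1 + 35/6 = 41/6 hours.

41/6 hours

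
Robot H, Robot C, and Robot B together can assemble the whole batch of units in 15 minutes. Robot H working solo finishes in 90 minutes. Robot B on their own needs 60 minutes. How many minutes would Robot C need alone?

Combined rate is 1/15 per minute.
Known contribution: 1/90 + 1/60 = (2 + 3)/180 = 5/180 = 1/36 per minute.
So Robot C's rate is 1/15 − 1/36 = 7/180, meaning 180/7 minutes alone.

180/7 minutes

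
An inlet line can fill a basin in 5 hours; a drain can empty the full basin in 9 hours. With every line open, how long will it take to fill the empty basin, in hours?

Net rate = 1/5 − 1/9 = (9 − 5)/45 = 4/45 per hour.
Filling time = 1 ÷ (4/45) = 45/4 hours.

45/4 hours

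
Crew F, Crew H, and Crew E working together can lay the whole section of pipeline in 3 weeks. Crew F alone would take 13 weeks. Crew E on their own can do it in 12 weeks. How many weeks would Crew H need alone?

Combined rate is 1/3 per week.
Known contribution: 1/13 + 1/12 = (12 + 13)/156 = 25/156 per week.
So Crew H's rate is 1/3 − 25/156 = 9/52, meaning 52/9 weeks alone.

52/9 weeks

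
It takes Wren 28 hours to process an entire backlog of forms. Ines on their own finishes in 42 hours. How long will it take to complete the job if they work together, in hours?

Combined rate: 1/28 + 1/42 = (3 + 2)/84 = 5/84 per hour.
Time = 1 ÷ (5/84) = 84/5 hours.

84/5 hours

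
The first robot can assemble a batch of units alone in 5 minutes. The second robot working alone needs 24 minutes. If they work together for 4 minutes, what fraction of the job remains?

Combined rate: 1/5 + 1/24 = (24 + 5)/120 = 29/120 per minute.
In 4 minutes they complete 4·29/120 = 29/30 of the job.
So 1/30 remains.

1/30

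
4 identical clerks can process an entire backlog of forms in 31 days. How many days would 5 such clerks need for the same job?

Total work is 4·31 = 124 clerk-days.
With 5 clerks: 124/5 days.

124/5 days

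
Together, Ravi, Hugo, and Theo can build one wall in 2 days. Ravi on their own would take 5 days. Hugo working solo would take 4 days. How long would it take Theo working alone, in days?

20 days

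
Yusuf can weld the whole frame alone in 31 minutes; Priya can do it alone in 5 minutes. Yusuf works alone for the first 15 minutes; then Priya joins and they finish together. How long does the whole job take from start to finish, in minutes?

155/9 minutes

In 15 minutes Yusuf does 15/31 of the job, leaving 16/31.
Yusuf and Priya together work at 36/155 per minute, so finishing takes 16/31 ÷ 36/155 = 20/9 minutes.
Total time = 15 + 20/9 = 155/9 minutes.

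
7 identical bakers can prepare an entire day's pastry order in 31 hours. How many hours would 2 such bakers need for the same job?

217/2 hours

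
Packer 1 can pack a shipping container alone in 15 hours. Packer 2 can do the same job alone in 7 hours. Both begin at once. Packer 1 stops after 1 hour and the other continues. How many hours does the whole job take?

In the first 1 hour the combined rate is 22/105, so 22/105 of the job is done, leaving 83/105.
After packer 1 leaves the rate is 1/7 per hour; the remaining 83/105 takes 83/15 hours.
Total = 1 + 83/15 = 98/15 hours.

98/15 hours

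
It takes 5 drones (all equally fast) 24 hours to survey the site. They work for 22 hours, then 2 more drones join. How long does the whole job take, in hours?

One drone does 1/120 of the job per hour.
After 22 hours with 5 drones, 11/12 is done (1/12 left).
With 7 drones the rate is 7/120, so the rest takes 1/12 ÷ 7/120 = 10/7 hours.
Total = 22 + 10/7 = 164/7 hours.

164/7 hours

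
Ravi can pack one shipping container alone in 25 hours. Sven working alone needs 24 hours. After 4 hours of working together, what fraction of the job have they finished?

49/150

Combined rate: 1/25 + 1/24 = (24 + 25)/600 = 49/600 per hour.
In 4 hours they complete 4·49/600 = 49/150 of the job.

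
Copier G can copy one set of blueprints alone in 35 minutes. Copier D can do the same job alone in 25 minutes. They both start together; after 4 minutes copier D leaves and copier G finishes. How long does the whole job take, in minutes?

In the first 4 minutes the combined rate is 12/175, so 48/175 of the job is done, leaving 127/175.
After copier D leaves the rate is 1/35 per minute; the remaining 127/175 takes 127/5 minutes.
Total = 4 + 127/5 = 147/5 minutes.

147/5 minutes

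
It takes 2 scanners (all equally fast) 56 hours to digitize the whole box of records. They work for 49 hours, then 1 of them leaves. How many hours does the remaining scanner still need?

14 hours

One scanner does 1/112 of the job per hour.
After 49 hours with 2 scanners, 7/8 is done (1/8 left).
With 1 scanner the rate is 1/112, so the rest takes 1/8 ÷ 1/112 = 14 hours.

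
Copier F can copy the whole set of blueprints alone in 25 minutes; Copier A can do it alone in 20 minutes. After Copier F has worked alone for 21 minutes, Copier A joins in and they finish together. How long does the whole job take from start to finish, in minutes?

205/9 minutes

In 21 minutes Copier F does 21/25 of the job, leaving 4/25.
Copier F and Copier A together work at 9/100 per minute, so finishing takes 4/25 ÷ 9/100 = 16/9 minutes.
Total time = 21 + 16/9 = 205/9 minutes.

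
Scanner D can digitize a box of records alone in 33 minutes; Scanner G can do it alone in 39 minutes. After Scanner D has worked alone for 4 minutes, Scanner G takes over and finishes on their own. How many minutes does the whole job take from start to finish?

421/11 minutes

In 4 minutes Scanner D does 4/33 of the job, leaving 29/33.
Scanner G works at 1/39 per minute, so finishing takes 29/33 ÷ 1/39 = 377/11 minutes.
Total time = 4 + 377/11 = 421/11 minutes.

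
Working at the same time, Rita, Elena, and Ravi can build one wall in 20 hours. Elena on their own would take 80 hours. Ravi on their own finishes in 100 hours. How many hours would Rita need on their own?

400/11 hours

Combined rate is 1/20 per hour.
Known contribution: 1/80 + 1/100 = (5 + 4)/400 = 9/400 per hour.
So Rita's rate is 1/20 − 9/400 = 11/400, meaning 400/11 hours alone.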